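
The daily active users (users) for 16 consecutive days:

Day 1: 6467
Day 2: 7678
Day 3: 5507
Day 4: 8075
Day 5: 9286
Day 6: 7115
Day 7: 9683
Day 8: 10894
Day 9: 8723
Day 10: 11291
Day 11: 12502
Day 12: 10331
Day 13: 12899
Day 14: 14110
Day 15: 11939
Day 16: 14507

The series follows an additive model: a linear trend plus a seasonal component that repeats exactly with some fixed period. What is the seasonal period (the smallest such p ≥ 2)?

First differences y_{t+1} − y_t: 1211, -2171, 2568, 1211, -2171, 2568, 1211, -2171, …
The difference pattern repeats every 3 terms and not for any smaller step, so p = 3.

3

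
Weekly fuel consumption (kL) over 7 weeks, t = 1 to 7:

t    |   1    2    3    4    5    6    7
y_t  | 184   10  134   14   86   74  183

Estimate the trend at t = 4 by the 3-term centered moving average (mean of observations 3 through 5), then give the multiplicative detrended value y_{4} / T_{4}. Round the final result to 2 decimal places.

Trend T_4 = (134 + 14 + 86) / 3 = 234/3 = 78.0000
Ratio to trend: 14 / 78.0000 = 0.18

0.18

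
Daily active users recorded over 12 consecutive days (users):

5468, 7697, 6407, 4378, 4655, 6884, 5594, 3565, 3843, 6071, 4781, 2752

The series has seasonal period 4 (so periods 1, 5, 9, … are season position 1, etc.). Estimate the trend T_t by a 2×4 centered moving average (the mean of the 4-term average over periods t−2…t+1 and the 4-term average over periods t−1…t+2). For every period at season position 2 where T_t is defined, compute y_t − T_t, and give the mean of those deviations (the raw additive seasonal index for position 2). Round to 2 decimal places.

1607.75

Season position 2 occurs at t = 6, 10 (where T_t is defined).
t=6: T_6 = 5276.1250; y_6 − T_6 = 6884 − 5276.1250 = 1607.8750
t=10: T_10 = 4463.3750; y_10 − T_10 = 6071 − 4463.3750 = 1607.6250
Mean deviation: (1607.8750 + 1607.6250) / 2 = 1607.75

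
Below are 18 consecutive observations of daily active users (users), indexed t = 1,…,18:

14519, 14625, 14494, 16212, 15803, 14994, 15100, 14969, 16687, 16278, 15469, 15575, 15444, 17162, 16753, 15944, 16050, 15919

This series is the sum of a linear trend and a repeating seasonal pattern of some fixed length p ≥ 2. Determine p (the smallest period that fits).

First differences y_{t+1} − y_t: 106, -131, 1718, -409, -809, 106, -131, 1718, -409, -809, 106, -131, …
The difference pattern repeats every 5 terms and not for any smaller step, so p = 5.

5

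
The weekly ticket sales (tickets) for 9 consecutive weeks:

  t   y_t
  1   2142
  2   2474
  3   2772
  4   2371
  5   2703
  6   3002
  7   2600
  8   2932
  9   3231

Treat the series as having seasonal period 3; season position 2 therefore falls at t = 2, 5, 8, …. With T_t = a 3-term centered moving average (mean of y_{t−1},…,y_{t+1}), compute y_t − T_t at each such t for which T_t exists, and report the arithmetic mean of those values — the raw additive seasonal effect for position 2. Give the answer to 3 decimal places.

11.111

Season position 2 occurs at t = 2, 5, 8 (where T_t is defined).
t=2: T_2 = 2462.66667; y_2 − T_2 = 2474 − 2462.66667 = 11.33333
t=5: T_5 = 2692.00000; y_5 − T_5 = 2703 − 2692.00000 = 11.00000
t=8: T_8 = 2921.00000; y_8 − T_8 = 2932 − 2921.00000 = 11.00000
Mean deviation: (11.33333 + 11.00000 + 11.00000) / 3 = 11.111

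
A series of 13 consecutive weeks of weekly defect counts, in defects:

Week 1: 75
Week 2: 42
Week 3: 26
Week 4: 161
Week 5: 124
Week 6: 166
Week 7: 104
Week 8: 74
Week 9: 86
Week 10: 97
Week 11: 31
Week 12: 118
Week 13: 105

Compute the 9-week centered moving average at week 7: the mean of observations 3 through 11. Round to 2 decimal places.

Sum of periods 3–11: 26 + 161 + 124 + 166 + 104 + 74 + 86 + 97 + 31 = 869
Divide by 9: 869 / 9 = 96.56

96.56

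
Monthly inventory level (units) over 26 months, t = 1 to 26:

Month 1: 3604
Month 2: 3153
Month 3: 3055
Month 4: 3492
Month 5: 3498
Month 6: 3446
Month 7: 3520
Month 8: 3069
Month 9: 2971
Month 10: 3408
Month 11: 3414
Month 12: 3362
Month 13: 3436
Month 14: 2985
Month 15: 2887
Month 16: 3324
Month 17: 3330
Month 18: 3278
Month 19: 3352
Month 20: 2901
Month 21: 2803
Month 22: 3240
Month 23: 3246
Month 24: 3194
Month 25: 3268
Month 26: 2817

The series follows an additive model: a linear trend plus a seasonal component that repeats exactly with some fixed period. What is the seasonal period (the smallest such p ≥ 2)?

6

First differences y_{t+1} − y_t: -451, -98, 437, 6, -52, 74, -451, -98, 437, 6, -52, 74, -451, -98, …
The difference pattern repeats every 6 terms and not for any smaller step, so p = 6.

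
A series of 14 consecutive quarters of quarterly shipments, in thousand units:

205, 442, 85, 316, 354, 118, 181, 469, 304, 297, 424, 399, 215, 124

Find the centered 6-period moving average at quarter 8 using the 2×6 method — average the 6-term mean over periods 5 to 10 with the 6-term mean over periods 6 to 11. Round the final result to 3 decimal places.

Sum over 5–10: 354 + 118 + 181 + 469 + 304 + 297 = 1723
Sum over 6–11: 118 + 181 + 469 + 304 + 297 + 424 = 1793
CMA at t=8 = (1723 + 1793) / (2·6) = 3516 / 12 = 293.000

293.000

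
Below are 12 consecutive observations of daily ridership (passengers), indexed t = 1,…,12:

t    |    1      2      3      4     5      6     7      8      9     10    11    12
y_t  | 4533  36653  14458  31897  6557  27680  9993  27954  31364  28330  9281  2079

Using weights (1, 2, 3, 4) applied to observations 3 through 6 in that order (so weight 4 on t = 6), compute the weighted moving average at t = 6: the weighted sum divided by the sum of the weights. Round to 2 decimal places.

20864.30

Weighted sum: 1·14458 + 2·31897 + 3·6557 + 4·27680 = 14458 + 63794 + 19671 + 110720 = 208643
Weight total: 1 + 2 + 3 + 4 = 10
WMA = 208643 / 10 = 20864.30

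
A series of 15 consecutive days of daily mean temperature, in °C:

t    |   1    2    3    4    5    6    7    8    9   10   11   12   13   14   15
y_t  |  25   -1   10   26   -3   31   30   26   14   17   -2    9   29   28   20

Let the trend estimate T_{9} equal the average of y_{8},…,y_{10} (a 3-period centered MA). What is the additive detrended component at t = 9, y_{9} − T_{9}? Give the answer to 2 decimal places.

Trend T_9 = (26 + 14 + 17) / 3 = 57/3 = 19.0000
Detrended value: 14 − 19.0000 = -5.00

-5.00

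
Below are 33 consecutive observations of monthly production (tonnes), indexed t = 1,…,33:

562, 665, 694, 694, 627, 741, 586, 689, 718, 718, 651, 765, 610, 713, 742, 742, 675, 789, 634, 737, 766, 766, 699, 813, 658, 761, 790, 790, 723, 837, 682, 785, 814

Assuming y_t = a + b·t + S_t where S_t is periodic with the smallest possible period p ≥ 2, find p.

6

First differences y_{t+1} − y_t: 103, 29, 0, -67, 114, -155, 103, 29, 0, -67, 114, -155, 103, 29, …
The difference pattern repeats every 6 terms and not for any smaller step, so p = 6.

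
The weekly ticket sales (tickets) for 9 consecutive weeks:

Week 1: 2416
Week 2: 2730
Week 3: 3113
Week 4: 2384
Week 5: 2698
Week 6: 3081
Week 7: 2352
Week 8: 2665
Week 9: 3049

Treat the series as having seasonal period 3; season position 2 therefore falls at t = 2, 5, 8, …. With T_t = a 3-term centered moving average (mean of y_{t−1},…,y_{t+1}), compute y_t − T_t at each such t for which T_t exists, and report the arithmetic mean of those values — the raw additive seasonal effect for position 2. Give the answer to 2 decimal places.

-23.22

Season position 2 occurs at t = 2, 5, 8 (where T_t is defined).
t=2: T_2 = 2753.0000; y_2 − T_2 = 2730 − 2753.0000 = -23.0000
t=5: T_5 = 2721.0000; y_5 − T_5 = 2698 − 2721.0000 = -23.0000
t=8: T_8 = 2688.6667; y_8 − T_8 = 2665 − 2688.6667 = -23.6667
Mean deviation: (-23.0000 + -23.0000 + -23.6667) / 3 = -23.22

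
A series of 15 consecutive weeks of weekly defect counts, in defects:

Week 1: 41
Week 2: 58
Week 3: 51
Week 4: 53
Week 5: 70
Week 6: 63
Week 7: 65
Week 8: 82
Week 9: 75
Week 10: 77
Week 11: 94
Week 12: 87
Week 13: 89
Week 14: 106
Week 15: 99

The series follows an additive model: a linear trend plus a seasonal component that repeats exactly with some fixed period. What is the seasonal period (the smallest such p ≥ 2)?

3

First differences y_{t+1} − y_t: 17, -7, 2, 17, -7, 2, 17, -7, …
The difference pattern repeats every 3 terms and not for any smaller step, so p = 3.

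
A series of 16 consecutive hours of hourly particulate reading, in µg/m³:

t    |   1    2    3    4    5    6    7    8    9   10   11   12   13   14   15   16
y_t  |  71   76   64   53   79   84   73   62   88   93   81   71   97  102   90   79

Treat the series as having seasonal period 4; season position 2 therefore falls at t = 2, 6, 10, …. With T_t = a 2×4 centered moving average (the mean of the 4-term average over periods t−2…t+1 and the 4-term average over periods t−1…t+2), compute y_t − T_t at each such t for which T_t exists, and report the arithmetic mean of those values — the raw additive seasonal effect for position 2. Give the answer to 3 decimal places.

10.833

Season position 2 occurs at t = 6, 10, 14 (where T_t is defined).
t=6: T_6 = 73.37500; y_6 − T_6 = 84 − 73.37500 = 10.62500
t=10: T_10 = 82.12500; y_10 − T_10 = 93 − 82.12500 = 10.87500
t=14: T_14 = 91.00000; y_14 − T_14 = 102 − 91.00000 = 11.00000
Mean deviation: (10.62500 + 10.87500 + 11.00000) / 3 = 10.833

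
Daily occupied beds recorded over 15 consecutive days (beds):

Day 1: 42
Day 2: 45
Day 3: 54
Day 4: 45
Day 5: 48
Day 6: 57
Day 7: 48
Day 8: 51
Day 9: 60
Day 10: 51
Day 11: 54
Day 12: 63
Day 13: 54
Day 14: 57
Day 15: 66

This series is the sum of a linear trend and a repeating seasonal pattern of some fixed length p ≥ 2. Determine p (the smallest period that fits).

First differences y_{t+1} − y_t: 3, 9, -9, 3, 9, -9, 3, 9, …
The difference pattern repeats every 3 terms and not for any smaller step, so p = 3.

3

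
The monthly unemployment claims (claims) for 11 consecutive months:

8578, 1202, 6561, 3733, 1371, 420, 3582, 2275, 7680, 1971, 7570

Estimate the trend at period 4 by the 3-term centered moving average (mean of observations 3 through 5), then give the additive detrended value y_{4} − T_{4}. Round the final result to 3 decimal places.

-155.333

Trend T_4 = (6561 + 3733 + 1371) / 3 = 11665/3 = 3888.33333
Detrended value: 3733 − 3888.33333 = -155.333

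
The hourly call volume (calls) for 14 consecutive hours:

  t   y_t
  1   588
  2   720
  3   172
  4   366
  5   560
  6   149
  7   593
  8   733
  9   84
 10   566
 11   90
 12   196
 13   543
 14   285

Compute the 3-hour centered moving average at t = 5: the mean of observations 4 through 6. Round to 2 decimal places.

Sum of periods 4–6: 366 + 560 + 149 = 1075
Divide by 3: 1075 / 3 = 358.33

358.33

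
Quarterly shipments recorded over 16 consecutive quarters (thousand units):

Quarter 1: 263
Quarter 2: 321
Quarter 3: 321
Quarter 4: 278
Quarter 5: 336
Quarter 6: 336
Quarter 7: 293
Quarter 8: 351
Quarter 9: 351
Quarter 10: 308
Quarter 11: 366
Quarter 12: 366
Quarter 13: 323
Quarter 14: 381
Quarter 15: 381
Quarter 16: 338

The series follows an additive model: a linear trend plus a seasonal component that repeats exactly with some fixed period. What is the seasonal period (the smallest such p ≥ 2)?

3

First differences y_{t+1} − y_t: 58, 0, -43, 58, 0, -43, 58, 0, …
The difference pattern repeats every 3 terms and not for any smaller step, so p = 3.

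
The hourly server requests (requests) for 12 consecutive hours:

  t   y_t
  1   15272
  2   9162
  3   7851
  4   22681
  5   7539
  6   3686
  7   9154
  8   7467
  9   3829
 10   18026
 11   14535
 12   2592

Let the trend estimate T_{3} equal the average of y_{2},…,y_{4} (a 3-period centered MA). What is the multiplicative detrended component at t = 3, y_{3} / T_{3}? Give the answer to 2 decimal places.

0.59

Trend T_3 = (9162 + 7851 + 22681) / 3 = 39694/3 = 13231.3333
Ratio to trend: 7851 / 13231.3333 = 0.59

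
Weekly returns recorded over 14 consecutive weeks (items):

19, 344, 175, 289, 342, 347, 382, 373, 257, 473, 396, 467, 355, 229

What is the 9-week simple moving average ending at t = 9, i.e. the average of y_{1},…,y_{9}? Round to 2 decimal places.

280.89

Sum of periods 1–9: 19 + 344 + 175 + 289 + 342 + 347 + 382 + 373 + 257 = 2528
Divide by 9: 2528 / 9 = 280.89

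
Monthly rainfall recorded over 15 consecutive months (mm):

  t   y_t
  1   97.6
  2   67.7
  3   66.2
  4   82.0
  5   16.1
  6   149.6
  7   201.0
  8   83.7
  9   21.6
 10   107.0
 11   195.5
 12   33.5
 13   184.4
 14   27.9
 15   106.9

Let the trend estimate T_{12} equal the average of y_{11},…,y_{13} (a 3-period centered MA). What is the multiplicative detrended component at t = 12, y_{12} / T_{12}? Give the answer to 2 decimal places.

0.24

Trend T_12 = (195.5 + 33.5 + 184.4) / 3 = 413.4/3 = 137.8000
Ratio to trend: 33.5 / 137.8000 = 0.24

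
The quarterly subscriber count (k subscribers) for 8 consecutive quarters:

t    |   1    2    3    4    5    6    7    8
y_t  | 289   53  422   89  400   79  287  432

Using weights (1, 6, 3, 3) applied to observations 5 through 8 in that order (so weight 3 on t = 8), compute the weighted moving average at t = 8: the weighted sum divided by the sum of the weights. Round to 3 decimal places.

Weighted sum: 1·400 + 6·79 + 3·287 + 3·432 = 400 + 474 + 861 + 1296 = 3031
Weight total: 1 + 6 + 3 + 3 = 13
WMA = 3031 / 13 = 233.154

233.154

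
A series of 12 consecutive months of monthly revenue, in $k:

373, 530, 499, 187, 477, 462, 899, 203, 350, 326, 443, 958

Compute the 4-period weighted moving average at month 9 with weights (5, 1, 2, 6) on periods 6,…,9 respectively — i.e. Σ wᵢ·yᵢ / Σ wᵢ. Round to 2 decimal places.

408.21

Weighted sum: 5·462 + 1·899 + 2·203 + 6·350 = 2310 + 899 + 406 + 2100 = 5715
Weight total: 5 + 1 + 2 + 6 = 14
WMA = 5715 / 14 = 408.21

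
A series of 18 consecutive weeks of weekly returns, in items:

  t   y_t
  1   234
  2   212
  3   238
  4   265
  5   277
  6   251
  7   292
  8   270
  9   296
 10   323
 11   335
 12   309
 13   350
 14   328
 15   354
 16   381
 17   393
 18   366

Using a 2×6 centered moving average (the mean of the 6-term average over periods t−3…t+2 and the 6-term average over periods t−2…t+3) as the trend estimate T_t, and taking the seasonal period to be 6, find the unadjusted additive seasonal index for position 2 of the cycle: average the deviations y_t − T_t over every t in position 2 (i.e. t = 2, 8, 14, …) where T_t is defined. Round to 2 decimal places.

-19.67

Season position 2 occurs at t = 8, 14 (where T_t is defined).
t=8: T_8 = 289.6667; y_8 − T_8 = 270 − 289.6667 = -19.6667
t=14: T_14 = 347.6667; y_14 − T_14 = 328 − 347.6667 = -19.6667
Mean deviation: (-19.6667 + -19.6667) / 2 = -19.67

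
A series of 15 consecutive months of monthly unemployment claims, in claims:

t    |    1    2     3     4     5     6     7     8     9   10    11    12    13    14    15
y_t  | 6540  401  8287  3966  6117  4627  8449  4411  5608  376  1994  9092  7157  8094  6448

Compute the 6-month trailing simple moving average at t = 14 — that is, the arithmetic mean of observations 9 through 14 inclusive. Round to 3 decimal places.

5386.833

Sum of periods 9–14: 5608 + 376 + 1994 + 9092 + 7157 + 8094 = 32321
Divide by 6: 32321 / 6 = 5386.833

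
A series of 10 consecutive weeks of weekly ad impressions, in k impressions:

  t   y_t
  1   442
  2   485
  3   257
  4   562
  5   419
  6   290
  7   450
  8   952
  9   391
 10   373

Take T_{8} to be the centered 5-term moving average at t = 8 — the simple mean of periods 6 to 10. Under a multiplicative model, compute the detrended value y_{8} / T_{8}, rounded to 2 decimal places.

Trend T_8 = (290 + 450 + 952 + 391 + 373) / 5 = 2456/5 = 491.2000
Ratio to trend: 952 / 491.2000 = 1.94

1.94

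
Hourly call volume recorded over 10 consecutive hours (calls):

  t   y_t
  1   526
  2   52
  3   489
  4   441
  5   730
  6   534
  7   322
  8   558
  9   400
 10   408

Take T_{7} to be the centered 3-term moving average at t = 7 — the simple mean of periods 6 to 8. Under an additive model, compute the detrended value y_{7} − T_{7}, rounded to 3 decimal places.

Trend T_7 = (534 + 322 + 558) / 3 = 1414/3 = 471.33333
Detrended value: 322 − 471.33333 = -149.333

-149.333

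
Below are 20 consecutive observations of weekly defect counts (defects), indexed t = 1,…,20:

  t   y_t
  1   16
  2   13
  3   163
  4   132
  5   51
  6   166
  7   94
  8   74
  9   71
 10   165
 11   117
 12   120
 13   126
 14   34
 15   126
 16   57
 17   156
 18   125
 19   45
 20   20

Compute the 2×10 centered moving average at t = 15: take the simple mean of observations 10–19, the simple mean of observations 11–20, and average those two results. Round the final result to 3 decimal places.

99.850

Sum over 10–19: 165 + 117 + 120 + 126 + 34 + 126 + 57 + 156 + 125 + 45 = 1071
Sum over 11–20: 117 + 120 + 126 + 34 + 126 + 57 + 156 + 125 + 45 + 20 = 926
CMA at t=15 = (1071 + 926) / (2·10) = 1997 / 20 = 99.850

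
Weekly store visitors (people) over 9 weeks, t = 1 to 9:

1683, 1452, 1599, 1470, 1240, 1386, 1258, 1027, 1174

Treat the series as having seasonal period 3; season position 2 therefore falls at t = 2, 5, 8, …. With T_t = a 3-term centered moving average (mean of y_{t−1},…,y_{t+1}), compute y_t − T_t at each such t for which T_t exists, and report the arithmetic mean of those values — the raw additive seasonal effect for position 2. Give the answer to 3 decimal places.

-125.778

Season position 2 occurs at t = 2, 5, 8 (where T_t is defined).
t=2: T_2 = 1578.00000; y_2 − T_2 = 1452 − 1578.00000 = -126.00000
t=5: T_5 = 1365.33333; y_5 − T_5 = 1240 − 1365.33333 = -125.33333
t=8: T_8 = 1153.00000; y_8 − T_8 = 1027 − 1153.00000 = -126.00000
Mean deviation: (-126.00000 + -125.33333 + -126.00000) / 3 = -125.778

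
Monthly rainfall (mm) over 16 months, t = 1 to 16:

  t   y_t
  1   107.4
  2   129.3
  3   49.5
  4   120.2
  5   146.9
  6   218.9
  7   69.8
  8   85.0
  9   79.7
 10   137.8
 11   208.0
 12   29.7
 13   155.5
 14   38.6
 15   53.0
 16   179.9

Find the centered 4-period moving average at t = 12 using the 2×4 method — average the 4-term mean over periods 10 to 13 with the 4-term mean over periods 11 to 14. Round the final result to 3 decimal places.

Sum over 10–13: 137.8 + 208.0 + 29.7 + 155.5 = 531.0
Sum over 11–14: 208.0 + 29.7 + 155.5 + 38.6 = 431.8
CMA at t=12 = (531.0 + 431.8) / (2·4) = 962.8 / 8 = 120.350

120.350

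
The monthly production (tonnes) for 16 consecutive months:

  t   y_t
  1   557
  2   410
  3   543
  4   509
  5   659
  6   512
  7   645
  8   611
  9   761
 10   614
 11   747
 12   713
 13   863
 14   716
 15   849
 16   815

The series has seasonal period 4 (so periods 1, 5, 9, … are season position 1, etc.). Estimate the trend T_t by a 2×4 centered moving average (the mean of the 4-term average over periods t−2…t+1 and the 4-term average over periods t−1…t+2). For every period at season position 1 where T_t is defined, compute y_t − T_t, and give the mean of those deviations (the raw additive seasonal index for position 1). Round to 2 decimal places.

Season position 1 occurs at t = 5, 9, 13 (where T_t is defined).
t=5: T_5 = 568.5000; y_5 − T_5 = 659 − 568.5000 = 90.5000
t=9: T_9 = 670.5000; y_9 − T_9 = 761 − 670.5000 = 90.5000
t=13: T_13 = 772.5000; y_13 − T_13 = 863 − 772.5000 = 90.5000
Mean deviation: (90.5000 + 90.5000 + 90.5000) / 3 = 90.50

90.50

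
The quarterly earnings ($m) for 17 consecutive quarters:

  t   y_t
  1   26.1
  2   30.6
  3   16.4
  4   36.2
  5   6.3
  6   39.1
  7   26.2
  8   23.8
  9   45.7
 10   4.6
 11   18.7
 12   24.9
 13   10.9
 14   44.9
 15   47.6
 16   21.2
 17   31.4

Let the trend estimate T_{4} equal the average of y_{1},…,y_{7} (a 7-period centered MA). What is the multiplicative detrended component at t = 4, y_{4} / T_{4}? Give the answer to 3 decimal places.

Trend T_4 = (26.1 + 30.6 + 16.4 + 36.2 + 6.3 + 39.1 + 26.2) / 7 = 180.9/7 = 25.84286
Ratio to trend: 36.2 / 25.84286 = 1.401

1.401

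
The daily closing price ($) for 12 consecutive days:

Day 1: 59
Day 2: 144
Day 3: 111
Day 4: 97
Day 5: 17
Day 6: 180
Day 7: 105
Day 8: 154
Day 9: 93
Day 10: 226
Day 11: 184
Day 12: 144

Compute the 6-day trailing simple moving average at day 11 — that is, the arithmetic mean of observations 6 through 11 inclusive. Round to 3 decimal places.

157.000

Sum of periods 6–11: 180 + 105 + 154 + 93 + 226 + 184 = 942
Divide by 6: 942 / 6 = 157.000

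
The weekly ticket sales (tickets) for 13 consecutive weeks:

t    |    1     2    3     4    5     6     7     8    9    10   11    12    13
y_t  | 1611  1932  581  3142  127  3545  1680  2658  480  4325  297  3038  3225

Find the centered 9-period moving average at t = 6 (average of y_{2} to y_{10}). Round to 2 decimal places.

2052.22

Sum of periods 2–10: 1932 + 581 + 3142 + 127 + 3545 + 1680 + 2658 + 480 + 4325 = 18470
Divide by 9: 18470 / 9 = 2052.22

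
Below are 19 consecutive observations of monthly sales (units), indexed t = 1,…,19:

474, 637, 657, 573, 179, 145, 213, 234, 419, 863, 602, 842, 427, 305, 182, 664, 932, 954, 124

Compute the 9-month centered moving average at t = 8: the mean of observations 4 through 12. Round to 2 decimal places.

Sum of periods 4–12: 573 + 179 + 145 + 213 + 234 + 419 + 863 + 602 + 842 = 4070
Divide by 9: 4070 / 9 = 452.22

452.22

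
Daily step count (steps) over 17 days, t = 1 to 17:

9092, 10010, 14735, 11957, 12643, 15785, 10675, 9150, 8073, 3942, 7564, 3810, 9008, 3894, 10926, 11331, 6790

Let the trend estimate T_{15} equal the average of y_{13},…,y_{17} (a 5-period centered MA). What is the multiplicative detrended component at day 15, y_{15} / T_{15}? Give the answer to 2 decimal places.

Trend T_15 = (9008 + 3894 + 10926 + 11331 + 6790) / 5 = 41949/5 = 8389.8000
Ratio to trend: 10926 / 8389.8000 = 1.30

1.30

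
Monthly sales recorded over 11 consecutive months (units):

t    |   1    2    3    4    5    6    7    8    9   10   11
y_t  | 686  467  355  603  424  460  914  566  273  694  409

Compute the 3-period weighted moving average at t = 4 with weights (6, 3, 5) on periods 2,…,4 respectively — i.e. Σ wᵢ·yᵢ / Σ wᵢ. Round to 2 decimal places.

491.57

Weighted sum: 6·467 + 3·355 + 5·603 = 2802 + 1065 + 3015 = 6882
Weight total: 6 + 3 + 5 = 14
WMA = 6882 / 14 = 491.57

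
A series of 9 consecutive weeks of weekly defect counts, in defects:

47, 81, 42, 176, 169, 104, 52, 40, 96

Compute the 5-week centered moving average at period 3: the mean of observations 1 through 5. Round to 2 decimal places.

Sum of periods 1–5: 47 + 81 + 42 + 176 + 169 = 515
Divide by 5: 515 / 5 = 103.00

103.00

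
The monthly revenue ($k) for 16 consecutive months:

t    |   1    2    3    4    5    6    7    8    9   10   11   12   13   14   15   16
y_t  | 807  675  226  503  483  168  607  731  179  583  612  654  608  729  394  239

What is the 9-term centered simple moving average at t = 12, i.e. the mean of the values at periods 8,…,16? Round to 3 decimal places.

525.444

Sum of periods 8–16: 731 + 179 + 583 + 612 + 654 + 608 + 729 + 394 + 239 = 4729
Divide by 9: 4729 / 9 = 525.444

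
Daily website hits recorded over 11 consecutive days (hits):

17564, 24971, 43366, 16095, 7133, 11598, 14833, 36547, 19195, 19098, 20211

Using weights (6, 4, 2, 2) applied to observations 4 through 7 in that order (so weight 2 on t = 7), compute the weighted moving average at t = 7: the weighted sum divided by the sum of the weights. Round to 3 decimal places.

Weighted sum: 6·16095 + 4·7133 + 2·11598 + 2·14833 = 96570 + 28532 + 23196 + 29666 = 177964
Weight total: 6 + 4 + 2 + 2 = 14
WMA = 177964 / 14 = 12711.714

12711.714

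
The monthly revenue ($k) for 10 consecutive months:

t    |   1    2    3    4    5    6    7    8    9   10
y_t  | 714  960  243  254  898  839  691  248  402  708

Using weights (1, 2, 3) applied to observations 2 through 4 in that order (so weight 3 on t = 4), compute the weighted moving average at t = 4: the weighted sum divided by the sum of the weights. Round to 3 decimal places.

Weighted sum: 1·960 + 2·243 + 3·254 = 960 + 486 + 762 = 2208
Weight total: 1 + 2 + 3 = 6
WMA = 2208 / 6 = 368.000

368.000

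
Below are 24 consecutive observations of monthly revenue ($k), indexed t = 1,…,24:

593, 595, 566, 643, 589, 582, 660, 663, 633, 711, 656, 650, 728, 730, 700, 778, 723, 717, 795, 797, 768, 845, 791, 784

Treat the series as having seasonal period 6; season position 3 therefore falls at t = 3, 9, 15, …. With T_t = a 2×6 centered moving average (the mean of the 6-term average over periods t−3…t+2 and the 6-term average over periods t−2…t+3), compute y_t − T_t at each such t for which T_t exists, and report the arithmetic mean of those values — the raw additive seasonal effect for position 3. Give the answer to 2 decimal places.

-23.44

Season position 3 occurs at t = 9, 15, 21 (where T_t is defined).
t=9: T_9 = 656.5000; y_9 − T_9 = 633 − 656.5000 = -23.5000
t=15: T_15 = 723.7500; y_15 − T_15 = 700 − 723.7500 = -23.7500
t=21: T_21 = 791.0833; y_21 − T_21 = 768 − 791.0833 = -23.0833
Mean deviation: (-23.5000 + -23.7500 + -23.0833) / 3 = -23.44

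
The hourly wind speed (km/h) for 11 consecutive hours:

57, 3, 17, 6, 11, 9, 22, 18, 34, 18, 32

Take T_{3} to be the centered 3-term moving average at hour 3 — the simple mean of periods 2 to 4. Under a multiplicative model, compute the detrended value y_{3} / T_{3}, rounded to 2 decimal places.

Trend T_3 = (3 + 17 + 6) / 3 = 26/3 = 8.6667
Ratio to trend: 17 / 8.6667 = 1.96

1.96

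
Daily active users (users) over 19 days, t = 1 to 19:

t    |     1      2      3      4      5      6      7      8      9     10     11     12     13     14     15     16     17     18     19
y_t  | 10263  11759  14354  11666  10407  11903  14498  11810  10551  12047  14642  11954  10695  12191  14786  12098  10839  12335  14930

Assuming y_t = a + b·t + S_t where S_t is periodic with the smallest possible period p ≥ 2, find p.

4

First differences y_{t+1} − y_t: 1496, 2595, -2688, -1259, 1496, 2595, -2688, -1259, 1496, 2595, …
The difference pattern repeats every 4 terms and not for any smaller step, so p = 4.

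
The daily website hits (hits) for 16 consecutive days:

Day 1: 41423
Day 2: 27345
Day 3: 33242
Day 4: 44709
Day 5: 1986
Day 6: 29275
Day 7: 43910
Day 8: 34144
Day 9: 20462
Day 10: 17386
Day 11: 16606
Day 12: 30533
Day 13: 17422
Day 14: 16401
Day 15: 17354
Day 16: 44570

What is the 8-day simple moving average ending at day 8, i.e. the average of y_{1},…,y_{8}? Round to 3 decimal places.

Sum of periods 1–8: 41423 + 27345 + 33242 + 44709 + 1986 + 29275 + 43910 + 34144 = 256034
Divide by 8: 256034 / 8 = 32004.250

32004.250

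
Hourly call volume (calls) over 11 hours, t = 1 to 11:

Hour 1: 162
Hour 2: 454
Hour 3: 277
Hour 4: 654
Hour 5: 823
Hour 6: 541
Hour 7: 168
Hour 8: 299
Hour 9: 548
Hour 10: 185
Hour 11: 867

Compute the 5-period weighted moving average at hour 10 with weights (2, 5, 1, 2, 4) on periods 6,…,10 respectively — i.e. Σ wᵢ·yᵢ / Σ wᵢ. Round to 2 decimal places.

Weighted sum: 2·541 + 5·168 + 1·299 + 2·548 + 4·185 = 1082 + 840 + 299 + 1096 + 740 = 4057
Weight total: 2 + 5 + 1 + 2 + 4 = 14
WMA = 4057 / 14 = 289.79

289.79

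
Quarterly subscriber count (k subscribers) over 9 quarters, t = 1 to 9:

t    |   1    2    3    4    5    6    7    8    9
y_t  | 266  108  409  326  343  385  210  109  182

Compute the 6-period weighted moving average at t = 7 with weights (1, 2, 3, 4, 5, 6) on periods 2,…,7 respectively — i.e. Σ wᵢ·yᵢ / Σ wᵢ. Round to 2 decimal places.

Weighted sum: 1·108 + 2·409 + 3·326 + 4·343 + 5·385 + 6·210 = 108 + 818 + 978 + 1372 + 1925 + 1260 = 6461
Weight total: 1 + 2 + 3 + 4 + 5 + 6 = 21
WMA = 6461 / 21 = 307.67

307.67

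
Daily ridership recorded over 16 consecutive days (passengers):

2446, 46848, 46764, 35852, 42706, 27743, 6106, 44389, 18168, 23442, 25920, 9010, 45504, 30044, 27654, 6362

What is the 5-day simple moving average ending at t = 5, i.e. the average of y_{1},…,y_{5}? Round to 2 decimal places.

Sum of periods 1–5: 2446 + 46848 + 46764 + 35852 + 42706 = 174616
Divide by 5: 174616 / 5 = 34923.20

34923.20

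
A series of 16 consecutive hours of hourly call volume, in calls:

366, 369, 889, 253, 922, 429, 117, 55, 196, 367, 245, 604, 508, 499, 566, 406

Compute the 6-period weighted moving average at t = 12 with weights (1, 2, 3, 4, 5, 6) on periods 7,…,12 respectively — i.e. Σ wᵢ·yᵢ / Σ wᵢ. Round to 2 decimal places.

339.62

Weighted sum: 1·117 + 2·55 + 3·196 + 4·367 + 5·245 + 6·604 = 117 + 110 + 588 + 1468 + 1225 + 3624 = 7132
Weight total: 1 + 2 + 3 + 4 + 5 + 6 = 21
WMA = 7132 / 21 = 339.62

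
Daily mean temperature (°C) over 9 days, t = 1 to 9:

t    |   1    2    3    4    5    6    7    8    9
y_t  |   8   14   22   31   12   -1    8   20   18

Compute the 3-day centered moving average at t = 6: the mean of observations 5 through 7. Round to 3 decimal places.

6.333

Sum of periods 5–7: 12 + (-1) + 8 = 19
Divide by 3: 19 / 3 = 6.333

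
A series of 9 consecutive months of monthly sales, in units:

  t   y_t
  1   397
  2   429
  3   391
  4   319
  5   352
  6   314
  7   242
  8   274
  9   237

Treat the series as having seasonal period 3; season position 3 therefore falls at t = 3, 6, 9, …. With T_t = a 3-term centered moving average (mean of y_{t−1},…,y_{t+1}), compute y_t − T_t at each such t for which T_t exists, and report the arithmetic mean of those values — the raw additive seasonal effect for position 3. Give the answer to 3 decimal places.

Season position 3 occurs at t = 3, 6 (where T_t is defined).
t=3: T_3 = 379.66667; y_3 − T_3 = 391 − 379.66667 = 11.33333
t=6: T_6 = 302.66667; y_6 − T_6 = 314 − 302.66667 = 11.33333
Mean deviation: (11.33333 + 11.33333) / 2 = 11.333

11.333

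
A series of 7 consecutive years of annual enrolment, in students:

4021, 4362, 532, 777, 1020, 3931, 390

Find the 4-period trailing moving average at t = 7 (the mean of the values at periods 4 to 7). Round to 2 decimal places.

1529.50

Sum of periods 4–7: 777 + 1020 + 3931 + 390 = 6118
Divide by 4: 6118 / 4 = 1529.50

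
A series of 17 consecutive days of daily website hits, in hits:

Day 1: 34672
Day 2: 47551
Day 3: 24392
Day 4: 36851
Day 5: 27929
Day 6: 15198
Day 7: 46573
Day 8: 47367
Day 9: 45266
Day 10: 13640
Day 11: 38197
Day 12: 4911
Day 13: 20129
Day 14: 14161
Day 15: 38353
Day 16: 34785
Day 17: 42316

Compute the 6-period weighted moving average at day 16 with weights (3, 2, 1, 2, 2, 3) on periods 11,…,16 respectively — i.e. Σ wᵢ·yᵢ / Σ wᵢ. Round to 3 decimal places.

27225.000

Weighted sum: 3·38197 + 2·4911 + 1·20129 + 2·14161 + 2·38353 + 3·34785 = 114591 + 9822 + 20129 + 28322 + 76706 + 104355 = 353925
Weight total: 3 + 2 + 1 + 2 + 2 + 3 = 13
WMA = 353925 / 13 = 27225.000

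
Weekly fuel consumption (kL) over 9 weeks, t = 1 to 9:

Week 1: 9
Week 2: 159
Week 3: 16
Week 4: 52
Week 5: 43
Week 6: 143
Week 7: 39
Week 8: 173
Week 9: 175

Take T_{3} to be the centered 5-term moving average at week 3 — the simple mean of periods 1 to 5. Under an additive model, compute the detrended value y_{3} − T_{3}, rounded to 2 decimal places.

-39.80

Trend T_3 = (9 + 159 + 16 + 52 + 43) / 5 = 279/5 = 55.8000
Detrended value: 16 − 55.8000 = -39.80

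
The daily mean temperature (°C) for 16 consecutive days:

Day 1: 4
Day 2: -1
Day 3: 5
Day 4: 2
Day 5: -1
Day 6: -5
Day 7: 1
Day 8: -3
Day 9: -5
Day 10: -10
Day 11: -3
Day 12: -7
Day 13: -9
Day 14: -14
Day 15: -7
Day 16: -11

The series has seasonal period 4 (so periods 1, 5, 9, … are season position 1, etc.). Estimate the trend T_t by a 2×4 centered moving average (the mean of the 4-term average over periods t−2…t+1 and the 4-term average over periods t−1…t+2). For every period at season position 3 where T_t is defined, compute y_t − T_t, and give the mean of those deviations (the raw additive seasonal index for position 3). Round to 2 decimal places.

Season position 3 occurs at t = 3, 7, 11 (where T_t is defined).
t=3: T_3 = 1.8750; y_3 − T_3 = 5 − 1.8750 = 3.1250
t=7: T_7 = -2.5000; y_7 − T_7 = 1 − -2.5000 = 3.5000
t=11: T_11 = -6.7500; y_11 − T_11 = -3 − -6.7500 = 3.7500
Mean deviation: (3.1250 + 3.5000 + 3.7500) / 3 = 3.46

3.46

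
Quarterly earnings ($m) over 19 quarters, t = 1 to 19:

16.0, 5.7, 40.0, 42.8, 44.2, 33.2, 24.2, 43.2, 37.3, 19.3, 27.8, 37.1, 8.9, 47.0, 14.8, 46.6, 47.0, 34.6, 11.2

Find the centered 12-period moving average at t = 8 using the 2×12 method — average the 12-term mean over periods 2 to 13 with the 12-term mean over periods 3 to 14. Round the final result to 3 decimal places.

Sum over 2–13: 5.7 + 40.0 + 42.8 + 44.2 + 33.2 + 24.2 + 43.2 + 37.3 + 19.3 + 27.8 + 37.1 + 8.9 = 363.7
Sum over 3–14: 40.0 + 42.8 + 44.2 + 33.2 + 24.2 + 43.2 + 37.3 + 19.3 + 27.8 + 37.1 + 8.9 + 47.0 = 405.0
CMA at t=8 = (363.7 + 405.0) / (2·12) = 768.7 / 24 = 32.029

32.029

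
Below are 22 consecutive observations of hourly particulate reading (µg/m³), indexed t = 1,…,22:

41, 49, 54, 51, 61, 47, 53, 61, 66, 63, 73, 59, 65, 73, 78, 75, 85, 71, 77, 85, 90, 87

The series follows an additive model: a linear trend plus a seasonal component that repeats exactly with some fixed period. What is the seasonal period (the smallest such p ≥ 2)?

6

First differences y_{t+1} − y_t: 8, 5, -3, 10, -14, 6, 8, 5, -3, 10, -14, 6, 8, 5, …
The difference pattern repeats every 6 terms and not for any smaller step, so p = 6.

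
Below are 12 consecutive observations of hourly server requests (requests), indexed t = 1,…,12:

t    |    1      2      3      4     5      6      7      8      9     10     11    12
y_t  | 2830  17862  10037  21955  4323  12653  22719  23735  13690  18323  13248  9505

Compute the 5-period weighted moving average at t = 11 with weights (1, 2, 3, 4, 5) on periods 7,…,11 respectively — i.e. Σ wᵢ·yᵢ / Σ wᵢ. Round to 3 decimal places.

16719.400

Weighted sum: 1·22719 + 2·23735 + 3·13690 + 4·18323 + 5·13248 = 22719 + 47470 + 41070 + 73292 + 66240 = 250791
Weight total: 1 + 2 + 3 + 4 + 5 = 15
WMA = 250791 / 15 = 16719.400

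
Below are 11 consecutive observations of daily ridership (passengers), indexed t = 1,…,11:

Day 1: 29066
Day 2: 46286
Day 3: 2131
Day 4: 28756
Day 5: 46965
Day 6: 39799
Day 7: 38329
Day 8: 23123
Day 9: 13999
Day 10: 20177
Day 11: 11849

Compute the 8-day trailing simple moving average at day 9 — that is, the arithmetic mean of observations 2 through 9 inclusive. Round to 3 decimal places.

Sum of periods 2–9: 46286 + 2131 + 28756 + 46965 + 39799 + 38329 + 23123 + 13999 = 239388
Divide by 8: 239388 / 8 = 29923.500

29923.500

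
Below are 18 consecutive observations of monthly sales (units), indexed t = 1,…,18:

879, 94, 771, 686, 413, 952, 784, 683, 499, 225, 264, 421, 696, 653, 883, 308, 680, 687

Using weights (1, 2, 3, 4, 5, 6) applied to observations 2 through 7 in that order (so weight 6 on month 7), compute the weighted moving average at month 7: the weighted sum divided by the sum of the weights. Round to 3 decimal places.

Weighted sum: 1·94 + 2·771 + 3·686 + 4·413 + 5·952 + 6·784 = 94 + 1542 + 2058 + 1652 + 4760 + 4704 = 14810
Weight total: 1 + 2 + 3 + 4 + 5 + 6 = 21
WMA = 14810 / 21 = 705.238

705.238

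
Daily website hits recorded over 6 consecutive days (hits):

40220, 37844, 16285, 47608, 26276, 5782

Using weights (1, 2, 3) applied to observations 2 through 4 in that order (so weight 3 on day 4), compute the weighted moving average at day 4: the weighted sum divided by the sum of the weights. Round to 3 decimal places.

35539.667

Weighted sum: 1·37844 + 2·16285 + 3·47608 = 37844 + 32570 + 142824 = 213238
Weight total: 1 + 2 + 3 = 6
WMA = 213238 / 6 = 35539.667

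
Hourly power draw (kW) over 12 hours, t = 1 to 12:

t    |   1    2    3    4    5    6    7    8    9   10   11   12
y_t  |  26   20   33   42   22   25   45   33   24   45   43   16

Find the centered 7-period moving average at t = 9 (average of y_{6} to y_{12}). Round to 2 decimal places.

33.00

Sum of periods 6–12: 25 + 45 + 33 + 24 + 45 + 43 + 16 = 231
Divide by 7: 231 / 7 = 33.00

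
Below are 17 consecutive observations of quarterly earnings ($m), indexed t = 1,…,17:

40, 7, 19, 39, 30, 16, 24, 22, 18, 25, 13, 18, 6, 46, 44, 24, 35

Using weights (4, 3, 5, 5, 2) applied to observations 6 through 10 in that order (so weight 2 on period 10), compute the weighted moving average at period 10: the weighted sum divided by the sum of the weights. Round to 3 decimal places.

Weighted sum: 4·16 + 3·24 + 5·22 + 5·18 + 2·25 = 64 + 72 + 110 + 90 + 50 = 386
Weight total: 4 + 3 + 5 + 5 + 2 = 19
WMA = 386 / 19 = 20.316

20.316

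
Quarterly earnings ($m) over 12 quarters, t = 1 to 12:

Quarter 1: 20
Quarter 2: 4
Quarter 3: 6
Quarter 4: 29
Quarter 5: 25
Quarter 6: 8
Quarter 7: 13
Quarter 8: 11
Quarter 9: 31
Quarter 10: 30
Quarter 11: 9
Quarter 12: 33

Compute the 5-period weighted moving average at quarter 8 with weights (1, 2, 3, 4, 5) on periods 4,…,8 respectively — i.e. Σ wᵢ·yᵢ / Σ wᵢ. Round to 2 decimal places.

Weighted sum: 1·29 + 2·25 + 3·8 + 4·13 + 5·11 = 29 + 50 + 24 + 52 + 55 = 210
Weight total: 1 + 2 + 3 + 4 + 5 = 15
WMA = 210 / 15 = 14.00

14.00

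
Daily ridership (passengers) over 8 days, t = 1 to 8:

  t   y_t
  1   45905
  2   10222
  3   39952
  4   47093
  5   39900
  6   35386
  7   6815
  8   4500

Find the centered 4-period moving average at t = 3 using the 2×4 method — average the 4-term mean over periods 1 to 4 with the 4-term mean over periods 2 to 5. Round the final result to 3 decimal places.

Sum over 1–4: 45905 + 10222 + 39952 + 47093 = 143172
Sum over 2–5: 10222 + 39952 + 47093 + 39900 = 137167
CMA at t=3 = (143172 + 137167) / (2·4) = 280339 / 8 = 35042.375

35042.375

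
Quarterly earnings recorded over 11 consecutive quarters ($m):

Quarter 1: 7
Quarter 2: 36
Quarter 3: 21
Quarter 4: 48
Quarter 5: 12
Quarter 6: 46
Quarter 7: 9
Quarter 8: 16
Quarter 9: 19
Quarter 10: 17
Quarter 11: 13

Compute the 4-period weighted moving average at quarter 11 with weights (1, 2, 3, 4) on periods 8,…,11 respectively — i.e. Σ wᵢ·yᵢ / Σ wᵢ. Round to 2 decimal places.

15.70

Weighted sum: 1·16 + 2·19 + 3·17 + 4·13 = 16 + 38 + 51 + 52 = 157
Weight total: 1 + 2 + 3 + 4 = 10
WMA = 157 / 10 = 15.70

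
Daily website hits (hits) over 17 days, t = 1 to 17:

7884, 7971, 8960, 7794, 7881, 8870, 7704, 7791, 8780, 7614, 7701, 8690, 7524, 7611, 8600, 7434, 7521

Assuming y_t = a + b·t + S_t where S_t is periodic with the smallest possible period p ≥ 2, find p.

3

First differences y_{t+1} − y_t: 87, 989, -1166, 87, 989, -1166, 87, 989, …
The difference pattern repeats every 3 terms and not for any smaller step, so p = 3.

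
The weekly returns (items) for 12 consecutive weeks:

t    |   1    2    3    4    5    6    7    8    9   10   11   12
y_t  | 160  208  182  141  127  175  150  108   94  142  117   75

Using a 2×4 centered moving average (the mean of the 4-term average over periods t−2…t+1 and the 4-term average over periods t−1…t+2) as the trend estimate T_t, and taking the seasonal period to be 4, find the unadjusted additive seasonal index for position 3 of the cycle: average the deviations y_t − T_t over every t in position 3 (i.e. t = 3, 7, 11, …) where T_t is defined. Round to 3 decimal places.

Season position 3 occurs at t = 3, 7 (where T_t is defined).
t=3: T_3 = 168.62500; y_3 − T_3 = 182 − 168.62500 = 13.37500
t=7: T_7 = 135.87500; y_7 − T_7 = 150 − 135.87500 = 14.12500
Mean deviation: (13.37500 + 14.12500) / 2 = 13.750

13.750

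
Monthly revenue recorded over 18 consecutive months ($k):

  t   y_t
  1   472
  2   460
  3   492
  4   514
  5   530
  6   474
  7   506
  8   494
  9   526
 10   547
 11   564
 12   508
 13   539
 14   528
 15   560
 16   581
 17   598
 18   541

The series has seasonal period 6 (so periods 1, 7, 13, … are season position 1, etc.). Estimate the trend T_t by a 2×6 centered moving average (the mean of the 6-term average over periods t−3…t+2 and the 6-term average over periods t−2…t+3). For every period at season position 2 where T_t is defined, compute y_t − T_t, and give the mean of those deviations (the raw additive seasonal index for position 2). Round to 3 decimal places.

Season position 2 occurs at t = 8, 14 (where T_t is defined).
t=8: T_8 = 515.66667; y_8 − T_8 = 494 − 515.66667 = -21.66667
t=14: T_14 = 549.50000; y_14 − T_14 = 528 − 549.50000 = -21.50000
Mean deviation: (-21.66667 + -21.50000) / 2 = -21.583

-21.583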